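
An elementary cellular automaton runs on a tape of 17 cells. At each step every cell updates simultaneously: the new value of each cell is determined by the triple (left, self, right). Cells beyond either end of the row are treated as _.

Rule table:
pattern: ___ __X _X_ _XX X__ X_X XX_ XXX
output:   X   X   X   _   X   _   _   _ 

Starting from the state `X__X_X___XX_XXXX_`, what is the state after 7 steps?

XXXXXXXXX________

XXXX_XXXX_______X
_________XXXXXXXX
XXXXXXXXX________
_________XXXXXXXX  (repeats step 2; period 2)
step 7: XXXXXXXXX________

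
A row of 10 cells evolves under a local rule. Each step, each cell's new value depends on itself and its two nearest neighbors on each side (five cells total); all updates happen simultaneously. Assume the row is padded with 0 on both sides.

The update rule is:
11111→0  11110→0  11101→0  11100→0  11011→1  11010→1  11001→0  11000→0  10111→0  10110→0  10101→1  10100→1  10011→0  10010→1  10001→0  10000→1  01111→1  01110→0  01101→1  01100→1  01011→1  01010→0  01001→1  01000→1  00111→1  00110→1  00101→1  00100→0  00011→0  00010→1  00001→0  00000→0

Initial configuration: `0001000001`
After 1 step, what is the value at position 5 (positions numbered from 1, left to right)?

0010110010
position 5 holds 1

1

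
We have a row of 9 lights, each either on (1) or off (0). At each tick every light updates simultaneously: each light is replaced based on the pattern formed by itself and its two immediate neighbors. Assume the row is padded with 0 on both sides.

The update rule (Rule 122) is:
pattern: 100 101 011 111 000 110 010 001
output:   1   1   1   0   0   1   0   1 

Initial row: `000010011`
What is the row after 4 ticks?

101100011

000101111
001011001
010111110
101100011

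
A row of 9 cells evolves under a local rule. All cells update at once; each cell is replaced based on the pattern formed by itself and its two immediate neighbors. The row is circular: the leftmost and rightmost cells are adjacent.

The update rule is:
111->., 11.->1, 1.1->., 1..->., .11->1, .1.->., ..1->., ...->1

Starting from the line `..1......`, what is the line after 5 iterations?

1...1.11.

1...11111
1.1.1....
......11.
11111.11.
1...1.11.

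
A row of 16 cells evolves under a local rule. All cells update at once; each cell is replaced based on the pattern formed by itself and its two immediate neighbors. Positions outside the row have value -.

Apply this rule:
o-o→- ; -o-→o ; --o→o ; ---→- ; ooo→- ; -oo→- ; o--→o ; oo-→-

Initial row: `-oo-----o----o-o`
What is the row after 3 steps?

step 1: o--o---ooo--oo-o
step 2: ooooo-o---oo---o
step 3: ------oo-o--o-oo

------oo-o--o-oo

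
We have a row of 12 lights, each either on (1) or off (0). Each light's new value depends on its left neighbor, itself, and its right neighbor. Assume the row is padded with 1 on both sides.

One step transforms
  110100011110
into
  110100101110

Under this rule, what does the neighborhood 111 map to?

1

At position 0 the neighborhood is 111; the next row has 1 there.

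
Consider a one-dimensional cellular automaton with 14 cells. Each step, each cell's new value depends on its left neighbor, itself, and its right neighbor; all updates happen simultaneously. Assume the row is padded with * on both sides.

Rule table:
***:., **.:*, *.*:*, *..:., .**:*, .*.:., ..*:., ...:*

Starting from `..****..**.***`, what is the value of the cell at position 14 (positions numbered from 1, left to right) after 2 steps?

step 1: ..*..*..****..
step 2: ........*..*..
position 14 holds .

.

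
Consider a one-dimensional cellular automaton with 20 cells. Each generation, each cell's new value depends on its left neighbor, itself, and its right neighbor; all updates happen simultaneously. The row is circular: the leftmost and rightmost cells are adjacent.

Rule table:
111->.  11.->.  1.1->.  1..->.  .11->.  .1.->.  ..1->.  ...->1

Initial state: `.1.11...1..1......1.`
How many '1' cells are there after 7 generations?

......1......1111...
11111...1111......11
......1......1111...  (repeats generation 1; period 2)
generation 7: ......1......1111...
count of 1: 5

5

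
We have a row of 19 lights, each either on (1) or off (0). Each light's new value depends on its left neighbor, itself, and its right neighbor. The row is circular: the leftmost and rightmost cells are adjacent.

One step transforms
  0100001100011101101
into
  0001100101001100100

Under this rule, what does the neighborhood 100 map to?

0

At position 2 the neighborhood is 100; the next row has 0 there.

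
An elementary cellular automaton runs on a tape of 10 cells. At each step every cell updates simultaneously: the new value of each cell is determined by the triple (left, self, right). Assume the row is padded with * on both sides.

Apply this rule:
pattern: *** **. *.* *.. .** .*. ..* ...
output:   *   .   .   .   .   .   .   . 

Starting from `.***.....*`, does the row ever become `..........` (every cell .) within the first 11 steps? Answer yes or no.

yes

step 1: ..*.......
step 2: ..........
all cells are . at step 2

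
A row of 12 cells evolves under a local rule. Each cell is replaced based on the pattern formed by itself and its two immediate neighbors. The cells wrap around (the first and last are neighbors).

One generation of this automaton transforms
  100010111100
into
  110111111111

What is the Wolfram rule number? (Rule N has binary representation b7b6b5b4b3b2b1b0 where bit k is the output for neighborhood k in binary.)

254

position 7: 111 → 1  (bit 7 = 1)
position 9: 110 → 1  (bit 6 = 1)
position 5: 101 → 1  (bit 5 = 1)
position 1: 100 → 1  (bit 4 = 1)
position 6: 011 → 1  (bit 3 = 1)
position 0: 010 → 1  (bit 2 = 1)
position 3: 001 → 1  (bit 1 = 1)
position 2: 000 → 0  (bit 0 = 0)
bits b7..b0 = 11111110 = 254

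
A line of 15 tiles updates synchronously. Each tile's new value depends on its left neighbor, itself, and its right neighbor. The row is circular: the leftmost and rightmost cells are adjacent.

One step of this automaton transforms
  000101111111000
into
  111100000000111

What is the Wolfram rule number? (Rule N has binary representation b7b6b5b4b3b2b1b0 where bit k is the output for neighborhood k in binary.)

position 6: 111 → 0  (bit 7 = 0)
position 11: 110 → 0  (bit 6 = 0)
position 4: 101 → 0  (bit 5 = 0)
position 12: 100 → 1  (bit 4 = 1)
position 5: 011 → 0  (bit 3 = 0)
position 3: 010 → 1  (bit 2 = 1)
position 2: 001 → 1  (bit 1 = 1)
position 0: 000 → 1  (bit 0 = 1)
bits b7..b0 = 00010111 = 23

23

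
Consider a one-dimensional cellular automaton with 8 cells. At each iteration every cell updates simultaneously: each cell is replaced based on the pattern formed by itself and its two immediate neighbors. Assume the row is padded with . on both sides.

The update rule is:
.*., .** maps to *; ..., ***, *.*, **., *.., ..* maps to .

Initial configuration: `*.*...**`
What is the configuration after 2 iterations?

*.*...*.

*.*...*.
*.*...*.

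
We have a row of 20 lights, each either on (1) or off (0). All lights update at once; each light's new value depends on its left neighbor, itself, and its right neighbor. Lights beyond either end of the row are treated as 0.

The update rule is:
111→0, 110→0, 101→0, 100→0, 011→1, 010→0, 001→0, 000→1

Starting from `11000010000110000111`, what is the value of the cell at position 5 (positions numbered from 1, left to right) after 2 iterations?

0

iteration 1: 10011000110100110100
iteration 2: 00010010100000100001
position 5 holds 0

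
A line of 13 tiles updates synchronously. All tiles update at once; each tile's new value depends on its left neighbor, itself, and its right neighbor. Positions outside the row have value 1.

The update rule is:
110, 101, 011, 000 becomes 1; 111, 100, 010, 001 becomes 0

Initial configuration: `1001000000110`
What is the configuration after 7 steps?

0010110101001

step 1: 1000011110111
step 2: 1011010011100
step 3: 1111100010100
step 4: 0000101001000
step 5: 0110010000010
step 6: 1110000111001
step 7: 0010110101001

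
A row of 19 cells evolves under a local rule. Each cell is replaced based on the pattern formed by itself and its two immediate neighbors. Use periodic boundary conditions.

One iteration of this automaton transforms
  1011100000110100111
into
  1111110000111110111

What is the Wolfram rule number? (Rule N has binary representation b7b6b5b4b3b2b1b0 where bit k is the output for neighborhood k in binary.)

252

position 3: 111 → 1  (bit 7 = 1)
position 0: 110 → 1  (bit 6 = 1)
position 1: 101 → 1  (bit 5 = 1)
position 5: 100 → 1  (bit 4 = 1)
position 2: 011 → 1  (bit 3 = 1)
position 13: 010 → 1  (bit 2 = 1)
position 9: 001 → 0  (bit 1 = 0)
position 6: 000 → 0  (bit 0 = 0)
bits b7..b0 = 11111100 = 252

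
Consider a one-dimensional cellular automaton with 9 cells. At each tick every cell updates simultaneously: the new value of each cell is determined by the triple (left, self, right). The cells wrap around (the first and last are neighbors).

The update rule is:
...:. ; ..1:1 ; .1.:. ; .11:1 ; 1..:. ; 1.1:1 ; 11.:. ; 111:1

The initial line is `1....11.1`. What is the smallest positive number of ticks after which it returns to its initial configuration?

9

tick 1: ....11.11
tick 2: ...11.11.
tick 3: ..11.11..
tick 4: .11.11...
tick 5: 11.11....
tick 6: 1.11....1
tick 7: .11....11
tick 8: 11....11.
tick 9: 1....11.1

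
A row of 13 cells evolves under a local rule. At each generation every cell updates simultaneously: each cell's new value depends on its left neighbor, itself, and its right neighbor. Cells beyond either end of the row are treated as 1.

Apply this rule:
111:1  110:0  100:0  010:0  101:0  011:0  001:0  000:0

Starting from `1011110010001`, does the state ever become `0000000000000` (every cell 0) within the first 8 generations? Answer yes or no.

0001100000000
0000000000000
all cells are 0 at generation 2

yes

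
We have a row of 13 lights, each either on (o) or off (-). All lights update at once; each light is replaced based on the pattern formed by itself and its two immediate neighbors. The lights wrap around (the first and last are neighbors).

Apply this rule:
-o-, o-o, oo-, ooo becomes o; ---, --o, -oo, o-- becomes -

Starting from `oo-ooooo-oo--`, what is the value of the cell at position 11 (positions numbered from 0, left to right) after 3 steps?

-oo-ooooo-o--
--oo-oooooo--
---oo-ooooo--
position 11 holds -

-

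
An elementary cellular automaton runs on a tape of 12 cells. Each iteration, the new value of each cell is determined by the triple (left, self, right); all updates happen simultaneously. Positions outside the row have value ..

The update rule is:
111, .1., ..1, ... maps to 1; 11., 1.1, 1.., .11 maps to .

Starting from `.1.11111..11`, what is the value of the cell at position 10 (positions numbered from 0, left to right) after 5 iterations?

1

11..111..1..
...1.1..11.1
1111.1.1...1
.11..1.1.111
1...11.1..1.
position 10 holds 1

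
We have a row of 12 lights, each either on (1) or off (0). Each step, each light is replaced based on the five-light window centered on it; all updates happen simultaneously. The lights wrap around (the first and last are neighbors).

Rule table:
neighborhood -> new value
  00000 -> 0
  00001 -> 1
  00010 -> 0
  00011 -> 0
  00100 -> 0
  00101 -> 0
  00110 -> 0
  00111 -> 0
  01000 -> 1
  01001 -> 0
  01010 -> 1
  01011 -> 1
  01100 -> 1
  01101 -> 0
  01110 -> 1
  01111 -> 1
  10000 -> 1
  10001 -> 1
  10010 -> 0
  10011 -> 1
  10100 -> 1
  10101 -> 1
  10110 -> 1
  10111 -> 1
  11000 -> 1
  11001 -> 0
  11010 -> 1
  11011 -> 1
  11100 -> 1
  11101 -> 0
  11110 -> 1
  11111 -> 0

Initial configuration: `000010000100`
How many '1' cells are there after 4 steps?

6

001001110011
000010110101
111001101111
011010011100
count of 1: 6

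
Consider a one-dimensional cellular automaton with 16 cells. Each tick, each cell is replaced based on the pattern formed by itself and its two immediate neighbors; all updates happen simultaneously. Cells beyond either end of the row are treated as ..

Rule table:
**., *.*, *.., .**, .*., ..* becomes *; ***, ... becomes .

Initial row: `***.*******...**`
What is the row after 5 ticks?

*.**.**...******

tick 1: *.***.....**.***
tick 2: ***.**...*****.*
tick 3: *.*****.**...***
tick 4: ***...*****.**.*
tick 5: *.**.**...******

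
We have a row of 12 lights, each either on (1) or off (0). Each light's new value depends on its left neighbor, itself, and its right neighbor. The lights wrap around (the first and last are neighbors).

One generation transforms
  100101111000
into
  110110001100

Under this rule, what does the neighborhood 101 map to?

1

At position 4 the neighborhood is 101; the next row has 1 there.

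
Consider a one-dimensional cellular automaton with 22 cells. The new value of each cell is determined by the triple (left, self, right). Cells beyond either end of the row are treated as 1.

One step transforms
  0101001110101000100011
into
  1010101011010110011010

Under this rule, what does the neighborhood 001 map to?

At position 5 the neighborhood is 001; the next row has 0 there.

0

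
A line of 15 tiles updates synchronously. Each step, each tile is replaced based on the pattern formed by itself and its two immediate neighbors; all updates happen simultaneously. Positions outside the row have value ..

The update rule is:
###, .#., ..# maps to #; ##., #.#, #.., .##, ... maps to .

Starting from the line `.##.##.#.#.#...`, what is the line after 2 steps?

step 1: #......#.#.#...
step 2: #.....##.#.#...

#.....##.#.#...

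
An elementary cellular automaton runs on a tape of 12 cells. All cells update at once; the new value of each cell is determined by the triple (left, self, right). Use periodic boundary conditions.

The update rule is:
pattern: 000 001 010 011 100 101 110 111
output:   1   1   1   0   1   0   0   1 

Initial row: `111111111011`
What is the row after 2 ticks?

111111101110

111111110001
111111101110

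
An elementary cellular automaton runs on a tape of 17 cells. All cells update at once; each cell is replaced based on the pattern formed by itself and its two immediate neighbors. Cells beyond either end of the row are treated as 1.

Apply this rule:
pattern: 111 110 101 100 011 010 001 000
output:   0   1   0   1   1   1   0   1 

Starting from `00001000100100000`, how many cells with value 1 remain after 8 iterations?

9

11101110110111110
00101010110100010
10101010110111010
10101010110101010
10101010110101010  (fixed point — unchanged through iteration 8)
count of 1: 9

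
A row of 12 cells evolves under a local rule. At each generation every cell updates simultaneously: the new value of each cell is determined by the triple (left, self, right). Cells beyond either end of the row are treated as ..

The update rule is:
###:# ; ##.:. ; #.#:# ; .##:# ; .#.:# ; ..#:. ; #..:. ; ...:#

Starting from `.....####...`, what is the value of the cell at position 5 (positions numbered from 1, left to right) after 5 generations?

generation 1: ####.###..##
generation 2: ###.###...#.
generation 3: ##.###..#.#.
generation 4: #.###...###.
generation 5: ####..#.##..
position 5 holds .

.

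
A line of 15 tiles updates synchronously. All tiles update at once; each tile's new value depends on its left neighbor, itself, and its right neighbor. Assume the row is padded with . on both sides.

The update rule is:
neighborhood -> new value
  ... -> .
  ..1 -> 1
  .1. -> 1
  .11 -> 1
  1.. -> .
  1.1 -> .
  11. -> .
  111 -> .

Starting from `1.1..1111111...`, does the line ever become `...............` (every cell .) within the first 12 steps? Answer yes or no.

no

step 1: 1.1.11.........
step 2: 1.1.1..........
step 3: 1.1.1..........  (fixed point — unchanged through step 12)
step 12 is 1.1.1.........., still not uniform .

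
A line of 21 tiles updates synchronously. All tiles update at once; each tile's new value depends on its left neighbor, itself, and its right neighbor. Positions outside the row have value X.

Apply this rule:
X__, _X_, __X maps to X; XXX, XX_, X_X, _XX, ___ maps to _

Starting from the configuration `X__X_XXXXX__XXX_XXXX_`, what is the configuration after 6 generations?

X_XX_XXXXX__X____XX_X

_XXX______XX_________
____X____X__X_______X
X__XXX__XXXXXX_____X_
_XX___XX______X___XX_
___X_X__X____XXX_X___
X_XX_XXXXX__X____XX_X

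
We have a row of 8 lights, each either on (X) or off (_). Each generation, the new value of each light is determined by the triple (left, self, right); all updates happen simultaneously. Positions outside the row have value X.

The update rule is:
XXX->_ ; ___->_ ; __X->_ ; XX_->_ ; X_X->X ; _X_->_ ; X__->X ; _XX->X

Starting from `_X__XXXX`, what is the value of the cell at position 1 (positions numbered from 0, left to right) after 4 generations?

X_X_X___
_X_X_X__
X_X_X_X_
_X_X_X_X
position 1 holds X

X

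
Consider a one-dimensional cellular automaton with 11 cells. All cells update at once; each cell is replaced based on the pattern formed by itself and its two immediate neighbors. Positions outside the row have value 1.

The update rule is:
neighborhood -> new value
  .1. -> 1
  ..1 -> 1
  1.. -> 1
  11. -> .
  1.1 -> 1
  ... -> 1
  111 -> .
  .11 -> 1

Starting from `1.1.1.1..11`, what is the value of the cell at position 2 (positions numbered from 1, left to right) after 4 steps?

1

step 1: .111111111.
step 2: 11........1
step 3: ..111111111
step 4: 111........
position 2 holds 1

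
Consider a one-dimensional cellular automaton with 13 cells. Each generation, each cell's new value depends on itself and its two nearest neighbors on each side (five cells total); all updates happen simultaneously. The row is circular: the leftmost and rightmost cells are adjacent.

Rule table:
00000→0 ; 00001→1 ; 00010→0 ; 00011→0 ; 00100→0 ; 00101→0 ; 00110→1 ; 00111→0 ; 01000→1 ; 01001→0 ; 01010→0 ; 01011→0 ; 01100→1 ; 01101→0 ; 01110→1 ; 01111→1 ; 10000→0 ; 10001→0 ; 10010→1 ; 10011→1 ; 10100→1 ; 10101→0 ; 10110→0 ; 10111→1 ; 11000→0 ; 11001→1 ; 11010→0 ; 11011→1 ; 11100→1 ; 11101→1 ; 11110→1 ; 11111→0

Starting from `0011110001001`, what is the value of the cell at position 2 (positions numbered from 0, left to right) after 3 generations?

0101110000010
1001110001000
0010110000100
position 2 holds 1

1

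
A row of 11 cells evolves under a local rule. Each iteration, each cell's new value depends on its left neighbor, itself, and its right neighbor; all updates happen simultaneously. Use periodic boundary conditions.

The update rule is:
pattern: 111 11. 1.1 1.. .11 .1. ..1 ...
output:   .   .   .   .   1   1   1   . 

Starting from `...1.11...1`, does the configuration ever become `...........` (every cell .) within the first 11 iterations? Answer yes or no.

no

..11.1...11
.11..1..11.
11..11.11..
1..11..1..1
..11..11.11
.11..11..1.
11..11..11.
1..11..11..
1.11..11..1
..1..11..11
.11.11..11.
iteration 11 is .11.11..11., still not uniform .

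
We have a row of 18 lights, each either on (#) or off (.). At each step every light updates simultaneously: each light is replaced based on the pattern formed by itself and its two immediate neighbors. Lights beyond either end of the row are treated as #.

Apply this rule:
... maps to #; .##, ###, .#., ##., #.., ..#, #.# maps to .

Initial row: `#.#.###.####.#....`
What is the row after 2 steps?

.#############....

...............##.
.#############....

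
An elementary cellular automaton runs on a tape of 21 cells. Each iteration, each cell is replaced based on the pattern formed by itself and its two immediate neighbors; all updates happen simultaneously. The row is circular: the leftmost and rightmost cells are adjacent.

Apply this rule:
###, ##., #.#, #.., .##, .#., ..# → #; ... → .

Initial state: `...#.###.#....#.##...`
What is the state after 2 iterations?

.###################.

..#########..######..
.###################.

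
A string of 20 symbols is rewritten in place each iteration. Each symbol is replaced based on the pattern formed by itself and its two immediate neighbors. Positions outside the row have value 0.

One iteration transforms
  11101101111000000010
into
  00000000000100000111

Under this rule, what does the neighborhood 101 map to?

At position 3 the neighborhood is 101; the next row has 0 there.

0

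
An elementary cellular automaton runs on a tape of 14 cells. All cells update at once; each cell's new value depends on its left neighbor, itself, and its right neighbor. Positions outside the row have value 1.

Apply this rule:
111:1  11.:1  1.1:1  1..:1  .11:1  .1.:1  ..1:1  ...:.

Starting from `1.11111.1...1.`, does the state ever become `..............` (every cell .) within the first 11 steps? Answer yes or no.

no

step 1: 1111111111.111
step 2: 11111111111111
step 3: 11111111111111  (fixed point — unchanged through step 11)
step 11 is 11111111111111, still not uniform .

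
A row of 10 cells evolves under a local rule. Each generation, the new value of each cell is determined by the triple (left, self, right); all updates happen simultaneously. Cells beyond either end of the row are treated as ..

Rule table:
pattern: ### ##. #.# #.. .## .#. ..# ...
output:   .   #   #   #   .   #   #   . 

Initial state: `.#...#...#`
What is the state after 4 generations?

generation 1: ###.###.##
generation 2: ..##..##.#
generation 3: .#.###.###
generation 4: ###..##..#

###..##..#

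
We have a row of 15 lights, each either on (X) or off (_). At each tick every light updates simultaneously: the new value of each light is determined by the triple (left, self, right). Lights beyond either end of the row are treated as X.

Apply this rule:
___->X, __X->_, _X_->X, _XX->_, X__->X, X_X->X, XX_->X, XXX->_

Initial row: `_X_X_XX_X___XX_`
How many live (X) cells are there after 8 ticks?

XXXXX_XXXXX__XX
____XX____XX___
XXX__XXXX__XXX_
__XX____XX___XX
X__XXXX__XXX___
XX____XX___XXX_
_XXXX__XXX___XX
X___XX___XXX___
count of X: 6

6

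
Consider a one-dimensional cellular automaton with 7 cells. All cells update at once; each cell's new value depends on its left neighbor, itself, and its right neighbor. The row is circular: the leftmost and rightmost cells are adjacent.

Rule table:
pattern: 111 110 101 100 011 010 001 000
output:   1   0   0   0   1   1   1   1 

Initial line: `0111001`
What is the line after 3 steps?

0110011
0100110
1101100

1101100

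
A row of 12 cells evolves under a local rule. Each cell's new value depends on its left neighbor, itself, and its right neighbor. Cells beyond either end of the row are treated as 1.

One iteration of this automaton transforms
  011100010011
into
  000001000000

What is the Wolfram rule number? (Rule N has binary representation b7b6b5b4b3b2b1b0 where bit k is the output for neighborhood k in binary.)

position 2: 111 → 0  (bit 7 = 0)
position 3: 110 → 0  (bit 6 = 0)
position 0: 101 → 0  (bit 5 = 0)
position 4: 100 → 0  (bit 4 = 0)
position 1: 011 → 0  (bit 3 = 0)
position 7: 010 → 0  (bit 2 = 0)
position 6: 001 → 0  (bit 1 = 0)
position 5: 000 → 1  (bit 0 = 1)
bits b7..b0 = 00000001 = 1

1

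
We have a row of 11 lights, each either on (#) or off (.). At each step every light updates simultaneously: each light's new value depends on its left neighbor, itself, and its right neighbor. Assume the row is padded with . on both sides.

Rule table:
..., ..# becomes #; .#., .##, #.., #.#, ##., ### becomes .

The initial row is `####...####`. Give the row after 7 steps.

.....##....
#####...###
......##...
######...##
.......##..
#######...#
........##.

........##.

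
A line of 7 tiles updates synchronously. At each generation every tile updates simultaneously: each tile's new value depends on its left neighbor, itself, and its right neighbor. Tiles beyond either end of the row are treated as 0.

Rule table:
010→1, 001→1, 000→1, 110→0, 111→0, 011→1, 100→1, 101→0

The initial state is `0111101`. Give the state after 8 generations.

1011111

1100001
1011111
1010000
1011111  (repeats generation 2; period 2)
generation 8: 1011111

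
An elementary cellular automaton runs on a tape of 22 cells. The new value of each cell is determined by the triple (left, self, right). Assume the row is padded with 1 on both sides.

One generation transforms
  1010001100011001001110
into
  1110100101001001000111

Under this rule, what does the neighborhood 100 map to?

At position 3 the neighborhood is 100; the next row has 0 there.

0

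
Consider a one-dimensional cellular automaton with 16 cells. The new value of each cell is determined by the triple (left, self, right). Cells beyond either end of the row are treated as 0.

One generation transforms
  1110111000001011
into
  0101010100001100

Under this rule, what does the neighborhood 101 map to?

1

At position 3 the neighborhood is 101; the next row has 1 there.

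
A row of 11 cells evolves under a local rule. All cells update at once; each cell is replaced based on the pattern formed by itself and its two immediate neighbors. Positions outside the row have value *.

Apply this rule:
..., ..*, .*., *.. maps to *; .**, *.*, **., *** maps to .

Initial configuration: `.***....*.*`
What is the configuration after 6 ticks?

****.....**

....*****..
****.....**
....*****..  (repeats tick 1; period 2)
tick 6: ****.....**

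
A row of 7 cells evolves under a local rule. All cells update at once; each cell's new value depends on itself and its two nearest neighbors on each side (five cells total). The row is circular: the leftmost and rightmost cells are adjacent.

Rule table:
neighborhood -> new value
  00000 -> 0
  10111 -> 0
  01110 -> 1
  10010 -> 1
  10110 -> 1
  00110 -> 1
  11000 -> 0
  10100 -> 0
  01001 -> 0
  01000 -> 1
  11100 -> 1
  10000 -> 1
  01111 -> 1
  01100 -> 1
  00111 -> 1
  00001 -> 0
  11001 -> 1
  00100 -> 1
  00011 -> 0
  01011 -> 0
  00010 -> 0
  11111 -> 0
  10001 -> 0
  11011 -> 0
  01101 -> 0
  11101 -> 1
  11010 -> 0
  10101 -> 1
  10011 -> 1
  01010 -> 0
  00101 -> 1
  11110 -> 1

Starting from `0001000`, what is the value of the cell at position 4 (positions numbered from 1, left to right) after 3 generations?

generation 1: 0001110
generation 2: 1001110
generation 3: 0011110
position 4 holds 1

1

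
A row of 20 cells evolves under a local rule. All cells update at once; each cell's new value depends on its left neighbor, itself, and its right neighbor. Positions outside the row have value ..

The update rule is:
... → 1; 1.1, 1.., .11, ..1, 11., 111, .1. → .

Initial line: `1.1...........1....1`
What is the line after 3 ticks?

....111111111...11..
111...........1....1
....111111111...11..

....111111111...11..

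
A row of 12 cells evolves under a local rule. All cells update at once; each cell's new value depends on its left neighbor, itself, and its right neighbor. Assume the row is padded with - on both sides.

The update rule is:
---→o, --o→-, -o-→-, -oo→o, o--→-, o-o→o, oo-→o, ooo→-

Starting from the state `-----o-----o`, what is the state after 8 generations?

oooo---ooo--
o--o-o-o-o-o
----o-o-o-o-
ooo--o-o-o--
o-o---o-o--o
-o--o--o----
---------ooo
oooooooo-o-o

oooooooo-o-o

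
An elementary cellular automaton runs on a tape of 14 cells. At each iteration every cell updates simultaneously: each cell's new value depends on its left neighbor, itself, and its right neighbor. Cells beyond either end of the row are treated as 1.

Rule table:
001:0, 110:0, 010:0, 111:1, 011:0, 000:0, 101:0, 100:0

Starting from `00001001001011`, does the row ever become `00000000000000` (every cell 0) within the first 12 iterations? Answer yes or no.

yes

00000000000001
00000000000000
all cells are 0 at iteration 2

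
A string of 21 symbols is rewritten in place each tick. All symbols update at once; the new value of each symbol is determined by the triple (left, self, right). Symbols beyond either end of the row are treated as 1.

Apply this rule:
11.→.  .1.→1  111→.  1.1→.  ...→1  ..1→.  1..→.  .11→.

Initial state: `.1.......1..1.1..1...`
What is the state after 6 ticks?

.1.11111.1..1.1..1.1.
.1.......1..1.1..1.1.
.1.11111.1..1.1..1.1.  (repeats tick 1; period 2)
tick 6: .1.......1..1.1..1.1.

.1.......1..1.1..1.1.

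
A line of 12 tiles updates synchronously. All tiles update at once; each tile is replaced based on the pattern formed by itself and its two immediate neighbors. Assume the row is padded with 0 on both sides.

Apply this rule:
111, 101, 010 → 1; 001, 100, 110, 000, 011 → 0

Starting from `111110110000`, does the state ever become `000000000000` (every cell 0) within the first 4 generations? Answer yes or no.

yes

011101000000
001011000000
001100000000
000000000000
all cells are 0 at generation 4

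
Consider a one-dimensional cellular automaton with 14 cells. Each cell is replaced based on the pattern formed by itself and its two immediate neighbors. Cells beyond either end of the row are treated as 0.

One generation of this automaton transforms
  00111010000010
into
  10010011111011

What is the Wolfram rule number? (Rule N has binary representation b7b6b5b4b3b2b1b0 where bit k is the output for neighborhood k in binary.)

149

position 3: 111 → 1  (bit 7 = 1)
position 4: 110 → 0  (bit 6 = 0)
position 5: 101 → 0  (bit 5 = 0)
position 7: 100 → 1  (bit 4 = 1)
position 2: 011 → 0  (bit 3 = 0)
position 6: 010 → 1  (bit 2 = 1)
position 1: 001 → 0  (bit 1 = 0)
position 0: 000 → 1  (bit 0 = 1)
bits b7..b0 = 10010101 = 149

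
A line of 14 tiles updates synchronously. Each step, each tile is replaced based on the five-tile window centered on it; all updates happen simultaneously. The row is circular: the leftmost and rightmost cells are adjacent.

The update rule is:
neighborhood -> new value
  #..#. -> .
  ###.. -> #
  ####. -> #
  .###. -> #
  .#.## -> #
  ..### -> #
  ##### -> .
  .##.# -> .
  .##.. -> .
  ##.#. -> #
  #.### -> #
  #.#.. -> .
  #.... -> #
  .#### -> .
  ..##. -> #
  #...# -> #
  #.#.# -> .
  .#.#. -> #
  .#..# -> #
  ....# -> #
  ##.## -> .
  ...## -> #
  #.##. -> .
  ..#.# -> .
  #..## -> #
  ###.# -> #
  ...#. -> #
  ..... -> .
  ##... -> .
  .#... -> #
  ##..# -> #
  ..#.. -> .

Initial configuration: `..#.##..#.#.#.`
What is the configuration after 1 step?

##.#..#..#.#.#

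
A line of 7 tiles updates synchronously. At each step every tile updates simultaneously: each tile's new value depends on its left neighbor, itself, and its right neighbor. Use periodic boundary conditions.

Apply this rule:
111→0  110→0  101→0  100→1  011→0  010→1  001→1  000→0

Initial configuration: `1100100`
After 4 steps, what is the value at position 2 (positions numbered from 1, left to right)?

1

0011111
1100000
0010001
1111011
position 2 holds 1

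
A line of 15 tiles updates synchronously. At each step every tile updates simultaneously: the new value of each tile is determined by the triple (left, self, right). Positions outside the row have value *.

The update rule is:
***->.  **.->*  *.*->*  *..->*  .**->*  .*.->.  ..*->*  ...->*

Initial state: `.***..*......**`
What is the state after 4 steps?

.***.***.....**

step 1: **.***.*******.
step 2: .***.***.....**
step 3: **.***.*******.  (repeats step 1; period 2)
step 4: .***.***.....**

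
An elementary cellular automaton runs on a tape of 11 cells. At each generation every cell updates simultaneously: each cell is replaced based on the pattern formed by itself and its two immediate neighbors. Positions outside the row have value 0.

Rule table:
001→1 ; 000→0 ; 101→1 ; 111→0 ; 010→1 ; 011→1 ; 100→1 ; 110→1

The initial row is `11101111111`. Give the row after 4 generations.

10111000001
11101100011
10111110111
11100011101

11100011101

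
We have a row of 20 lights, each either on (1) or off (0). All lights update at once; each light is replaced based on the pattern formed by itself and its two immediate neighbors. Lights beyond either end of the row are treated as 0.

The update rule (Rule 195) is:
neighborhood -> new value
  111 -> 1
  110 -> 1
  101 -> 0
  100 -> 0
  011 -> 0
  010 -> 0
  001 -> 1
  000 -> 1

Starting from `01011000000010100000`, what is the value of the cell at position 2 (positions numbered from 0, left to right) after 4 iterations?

iteration 1: 10001011111100001111
iteration 2: 00110001111101110111
iteration 3: 11010110111100110011
iteration 4: 01000010011101010101
position 2 holds 0

0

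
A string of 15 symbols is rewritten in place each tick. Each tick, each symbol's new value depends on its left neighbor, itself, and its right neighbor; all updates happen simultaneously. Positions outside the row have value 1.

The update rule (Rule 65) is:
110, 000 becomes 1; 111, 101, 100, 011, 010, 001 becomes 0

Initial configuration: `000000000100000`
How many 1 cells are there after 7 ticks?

tick 1: 011111110001110
tick 2: 000000010100010
tick 3: 011111000001000
tick 4: 000001011100010
tick 5: 011100000101000
tick 6: 000101110000010
tick 7: 010000010111000
count of 1: 5

5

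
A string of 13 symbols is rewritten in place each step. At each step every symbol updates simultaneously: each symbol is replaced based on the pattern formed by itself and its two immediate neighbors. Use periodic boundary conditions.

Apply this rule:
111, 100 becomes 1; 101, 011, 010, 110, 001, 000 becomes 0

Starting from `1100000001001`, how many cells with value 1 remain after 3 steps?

2

1010000000100
0001000000010
0000100000001
count of 1: 2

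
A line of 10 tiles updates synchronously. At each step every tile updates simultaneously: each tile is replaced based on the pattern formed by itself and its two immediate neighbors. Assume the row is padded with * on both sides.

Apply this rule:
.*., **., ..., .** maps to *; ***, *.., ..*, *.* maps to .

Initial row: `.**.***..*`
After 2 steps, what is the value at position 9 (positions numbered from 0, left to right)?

.**.*.*..*
.**.*.*..*
position 9 holds *

*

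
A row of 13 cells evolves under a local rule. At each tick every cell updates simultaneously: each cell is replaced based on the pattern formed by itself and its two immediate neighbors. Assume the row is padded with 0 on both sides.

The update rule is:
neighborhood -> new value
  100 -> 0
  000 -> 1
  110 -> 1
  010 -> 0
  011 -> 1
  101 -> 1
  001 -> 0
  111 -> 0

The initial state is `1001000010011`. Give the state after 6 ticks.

1101010000101

0000011000011
1111011011011
1001111111111
0001000000001
1100011111100
1101010000101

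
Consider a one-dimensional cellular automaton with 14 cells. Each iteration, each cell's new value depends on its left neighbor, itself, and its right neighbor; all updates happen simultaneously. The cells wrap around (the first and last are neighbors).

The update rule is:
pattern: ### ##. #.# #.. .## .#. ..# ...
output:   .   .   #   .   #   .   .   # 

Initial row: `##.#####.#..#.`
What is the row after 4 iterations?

#..#.....#.#.#

#.##....#....#
.##..##...##.#
##...#..#.#.#.
#..#.....#.#.#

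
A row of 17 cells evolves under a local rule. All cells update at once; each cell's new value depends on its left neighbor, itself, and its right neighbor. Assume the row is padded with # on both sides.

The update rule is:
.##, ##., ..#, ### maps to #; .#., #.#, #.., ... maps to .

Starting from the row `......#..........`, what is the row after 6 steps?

.....#..........#
....#..........##
...#..........###
..#..........####
.#..........#####
...........######

...........######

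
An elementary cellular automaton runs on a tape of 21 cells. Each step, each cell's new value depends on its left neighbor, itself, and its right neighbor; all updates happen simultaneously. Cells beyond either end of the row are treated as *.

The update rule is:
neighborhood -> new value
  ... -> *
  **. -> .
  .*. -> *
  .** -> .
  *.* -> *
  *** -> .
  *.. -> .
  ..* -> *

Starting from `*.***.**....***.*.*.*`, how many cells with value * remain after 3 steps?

.*...*...***...*****.
**.***.**....**.....*
..*...*...***...****.
count of *: 9

9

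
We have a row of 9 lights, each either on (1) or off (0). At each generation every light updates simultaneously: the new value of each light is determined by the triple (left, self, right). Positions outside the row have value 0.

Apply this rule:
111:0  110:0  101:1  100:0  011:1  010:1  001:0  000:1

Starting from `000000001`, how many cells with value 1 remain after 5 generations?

3

generation 1: 111111101
generation 2: 100000011
generation 3: 101111010
generation 4: 111000110
generation 5: 100010100
count of 1: 3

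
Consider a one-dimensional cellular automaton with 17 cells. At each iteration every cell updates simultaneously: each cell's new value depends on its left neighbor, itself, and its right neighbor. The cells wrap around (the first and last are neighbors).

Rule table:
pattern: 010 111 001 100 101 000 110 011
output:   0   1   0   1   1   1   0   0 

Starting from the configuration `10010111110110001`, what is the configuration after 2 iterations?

01001011101001100
00100101010100011

00100101010100011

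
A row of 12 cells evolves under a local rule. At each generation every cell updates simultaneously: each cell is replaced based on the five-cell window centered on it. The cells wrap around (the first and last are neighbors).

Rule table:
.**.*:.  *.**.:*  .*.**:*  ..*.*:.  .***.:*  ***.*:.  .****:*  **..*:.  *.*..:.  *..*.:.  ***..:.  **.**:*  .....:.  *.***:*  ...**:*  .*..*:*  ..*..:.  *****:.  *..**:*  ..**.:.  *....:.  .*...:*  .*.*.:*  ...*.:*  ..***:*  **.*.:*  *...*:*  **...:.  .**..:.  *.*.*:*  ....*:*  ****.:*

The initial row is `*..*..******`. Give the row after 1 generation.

....****...*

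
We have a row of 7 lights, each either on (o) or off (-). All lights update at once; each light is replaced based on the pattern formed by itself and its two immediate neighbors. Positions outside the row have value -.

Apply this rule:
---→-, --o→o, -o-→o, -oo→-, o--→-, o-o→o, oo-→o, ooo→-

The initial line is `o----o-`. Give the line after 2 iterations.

iteration 1: o---oo-
iteration 2: o--o-o-

o--o-o-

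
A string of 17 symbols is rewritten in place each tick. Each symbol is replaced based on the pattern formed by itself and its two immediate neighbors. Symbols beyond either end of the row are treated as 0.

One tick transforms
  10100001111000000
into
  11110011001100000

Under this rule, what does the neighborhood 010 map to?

At position 0 the neighborhood is 010; the next row has 1 there.

1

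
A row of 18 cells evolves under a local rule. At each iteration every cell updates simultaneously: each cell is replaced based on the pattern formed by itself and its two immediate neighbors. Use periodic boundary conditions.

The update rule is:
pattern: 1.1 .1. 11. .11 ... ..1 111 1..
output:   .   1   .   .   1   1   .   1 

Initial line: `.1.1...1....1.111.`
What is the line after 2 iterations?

.............1111.

iteration 1: 11.1111111111....1
iteration 2: .............1111.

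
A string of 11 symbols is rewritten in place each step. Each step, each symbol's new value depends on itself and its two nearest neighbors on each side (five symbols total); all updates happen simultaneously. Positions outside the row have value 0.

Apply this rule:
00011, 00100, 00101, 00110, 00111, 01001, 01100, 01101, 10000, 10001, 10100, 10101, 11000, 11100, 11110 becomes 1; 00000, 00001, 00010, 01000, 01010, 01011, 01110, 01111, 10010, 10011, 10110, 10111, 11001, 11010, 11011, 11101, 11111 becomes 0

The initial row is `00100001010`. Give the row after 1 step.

00101001010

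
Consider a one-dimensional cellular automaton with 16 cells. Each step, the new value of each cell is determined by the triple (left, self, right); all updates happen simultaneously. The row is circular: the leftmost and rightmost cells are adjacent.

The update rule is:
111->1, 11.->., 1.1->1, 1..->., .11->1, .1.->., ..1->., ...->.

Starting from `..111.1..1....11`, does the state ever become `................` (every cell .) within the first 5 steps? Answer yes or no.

..11.1........1.
..1.1...........
...1............
................
all cells are . at step 4

yes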